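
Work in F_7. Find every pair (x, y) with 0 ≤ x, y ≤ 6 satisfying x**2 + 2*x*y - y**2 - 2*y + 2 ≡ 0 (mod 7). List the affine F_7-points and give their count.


Affine F_7-points: {(2, 1), (3, 1), (3, 3), (5, 3), (5, 5), (6, 5)}; count = 6.

For each of the 49 pairs (x, y) ∈ F_7², evaluate f(x, y) mod 7. Record the zeros.
  x = 0: [0↦2, 1↦6, 2↦1, 3↦1, 4↦6, 5↦2, 6↦3]  zeros at y ∈ ∅
  x = 1: [0↦3, 1↦2, 2↦6, 3↦1, 4↦1, 5↦6, 6↦2]  zeros at y ∈ ∅
  x = 2: [0↦6, 1↦0, 2↦6, 3↦3, 4↦5, 5↦5, 6↦3]  zeros at y ∈ {1}
  x = 3: [0↦4, 1↦0, 2↦1, 3↦0, 4↦4, 5↦6, 6↦6]  zeros at y ∈ {1, 3}
  x = 4: [0↦4, 1↦2, 2↦5, 3↦6, 4↦5, 5↦2, 6↦4]  zeros at y ∈ ∅
  x = 5: [0↦6, 1↦6, 2↦4, 3↦0, 4↦1, 5↦0, 6↦4]  zeros at y ∈ {3, 5}
  x = 6: [0↦3, 1↦5, 2↦5, 3↦3, 4↦6, 5↦0, 6↦6]  zeros at y ∈ {5}
Collecting zeros: affine points = {(2, 1), (3, 1), (3, 3), (5, 3), (5, 5), (6, 5)}.
Total count |C(F_7)_aff| = 6.


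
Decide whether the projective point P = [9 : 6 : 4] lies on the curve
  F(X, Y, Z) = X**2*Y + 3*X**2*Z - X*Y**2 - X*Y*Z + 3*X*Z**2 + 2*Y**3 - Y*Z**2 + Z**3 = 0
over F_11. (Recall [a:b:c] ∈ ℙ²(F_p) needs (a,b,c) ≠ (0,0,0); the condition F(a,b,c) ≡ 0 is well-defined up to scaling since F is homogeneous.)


F(9,6,4) ≡ 1 (mod 11); P is NOT on the curve.

Evaluate F(9, 6, 4) term-by-term (mod 11).
  X**2*Y ↦ 1·81·6·1 = 486
  3*X**2*Z ↦ 3·81·1·4 = 972
  -X*Y**2 ↦ -1·9·36·1 = -324
  -X*Y*Z ↦ -1·9·6·4 = -216
  3*X*Z**2 ↦ 3·9·1·16 = 432
  2*Y**3 ↦ 2·1·216·1 = 432
  -Y*Z**2 ↦ -1·1·6·16 = -96
  Z**3 ↦ 1·1·1·64 = 64
Sum: F(9, 6, 4) = (486) + (972) + (-324) + (-216) + (432) + (432) + (-96) + (64) = 1750.
Reducing mod 11: 1750 ≡ 1 (mod 11).
Since F(a, b, c) ≡ 1 ≠ 0 (mod 11), P does NOT lie on the curve.


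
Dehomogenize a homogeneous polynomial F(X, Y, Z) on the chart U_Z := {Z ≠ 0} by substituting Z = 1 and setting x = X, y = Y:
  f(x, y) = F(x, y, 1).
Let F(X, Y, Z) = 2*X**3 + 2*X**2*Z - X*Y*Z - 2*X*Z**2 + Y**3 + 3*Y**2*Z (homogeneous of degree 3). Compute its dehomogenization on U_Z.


f(x, y) = 2*x**3 + 2*x**2 - x*y - 2*x + y**3 + 3*y**2

On U_Z we set Z = 1. Each monomial c·X^i·Y^j·Z^k in F becomes c·x^i·y^j·1^k = c·x^i·y^j.
Substituting Z = 1: F(X, Y, 1) = 2*x**3 + 2*x**2 - x*y - 2*x + y**3 + 3*y**2.
Note: deg(f) ≤ deg(F) = 3; strict inequality happens when F is divisible by Z (lost terms).


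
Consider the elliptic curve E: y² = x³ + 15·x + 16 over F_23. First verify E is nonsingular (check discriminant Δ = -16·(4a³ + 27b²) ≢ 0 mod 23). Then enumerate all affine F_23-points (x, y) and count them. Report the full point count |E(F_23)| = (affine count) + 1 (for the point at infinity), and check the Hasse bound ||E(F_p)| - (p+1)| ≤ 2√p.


Affine points = {(0, 4), (0, 19), (1, 3), (1, 20), (2, 10), (2, 13), (4, 5), (4, 18), (5, 3), (5, 20), (6, 0), (7, 2), (7, 21), (8, 2), (8, 21), (9, 11), (9, 12), (10, 4), (10, 19), (13, 4), (13, 19), (14, 7), (14, 16), (17, 3), (17, 20), (18, 0), (20, 6), (20, 17), (21, 1), (21, 22), (22, 0)}; affine count = 31; |E(F_23)| = 32.

Discriminant check: Δ ∝ 4a³ + 27b² = 4·15³ + 27·16² = 4·3375 + 27·256 ≡ 11 (mod 23). Nonzero ⇒ E is nonsingular.
For each x ∈ F_23, compute rhs = x³ + 15·x + 16 mod 23, then count y ∈ F_23 with y² ≡ rhs.
  x = 0: rhs = 16, matching y values: 4, 19 (2 points).
  x = 1: rhs = 9, matching y values: 3, 20 (2 points).
  x = 2: rhs = 8, matching y values: 10, 13 (2 points).
  x = 3: rhs = 19, matching y values: none (0 points).
  x = 4: rhs = 2, matching y values: 5, 18 (2 points).
  x = 5: rhs = 9, matching y values: 3, 20 (2 points).
  x = 6: rhs = 0, matching y values: 0 (1 points).
  x = 7: rhs = 4, matching y values: 2, 21 (2 points).
  x = 8: rhs = 4, matching y values: 2, 21 (2 points).
  x = 9: rhs = 6, matching y values: 11, 12 (2 points).
  x = 10: rhs = 16, matching y values: 4, 19 (2 points).
  x = 11: rhs = 17, matching y values: none (0 points).
  x = 12: rhs = 15, matching y values: none (0 points).
  x = 13: rhs = 16, matching y values: 4, 19 (2 points).
  x = 14: rhs = 3, matching y values: 7, 16 (2 points).
  x = 15: rhs = 5, matching y values: none (0 points).
  x = 16: rhs = 5, matching y values: none (0 points).
  x = 17: rhs = 9, matching y values: 3, 20 (2 points).
  x = 18: rhs = 0, matching y values: 0 (1 points).
  x = 19: rhs = 7, matching y values: none (0 points).
  x = 20: rhs = 13, matching y values: 6, 17 (2 points).
  x = 21: rhs = 1, matching y values: 1, 22 (2 points).
  x = 22: rhs = 0, matching y values: 0 (1 points).
Total affine count: 31.
Full point count |E(F_23)| = 31 + 1 = 32.
Hasse bound: |32 − (23+1)| = |8| = 8 ≤ 2√23 ≈ 9.5917 ✓.


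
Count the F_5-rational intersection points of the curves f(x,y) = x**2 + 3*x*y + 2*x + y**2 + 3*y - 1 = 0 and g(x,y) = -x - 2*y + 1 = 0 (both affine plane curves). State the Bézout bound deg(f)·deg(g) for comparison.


Common zeros: ∅; count = 0; Bézout bound = 2.

deg(f) = 2, deg(g) = 1, so Bézout bound = 2.
Scan x ∈ F_5. For each x, list the y ∈ F_5 with f(x, y) ≡ 0 and those with g(x, y) ≡ 0 (mod 5); the common zeros in that column are the intersection.
  x = 0: f ≡ 0 at y ∈ ∅; g ≡ 0 at y ∈ {3}; common: ∅.
  x = 1: f ≡ 0 at y ∈ ∅; g ≡ 0 at y ∈ {0}; common: ∅.
  x = 2: f ≡ 0 at y ∈ ∅; g ≡ 0 at y ∈ {2}; common: ∅.
  x = 3: f ≡ 0 at y ∈ ∅; g ≡ 0 at y ∈ {4}; common: ∅.
  x = 4: f ≡ 0 at y ∈ ∅; g ≡ 0 at y ∈ {1}; common: ∅.
Collecting: common zeros = ∅, so the count is 0.
Comparison with the Bézout bound: 0 ≤ 2 = deg(f)·deg(g), as expected for curves with no common component (the affine F_5-count falls short of the bound because intersections may lie at infinity, over extension fields, or carry multiplicity).


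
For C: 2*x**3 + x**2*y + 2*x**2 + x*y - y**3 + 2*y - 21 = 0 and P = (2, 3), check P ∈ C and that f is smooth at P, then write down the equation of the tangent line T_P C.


Tangent line at P: 47*x - 19*y - 37 = 0.

Step 1: f(2, 3) = 0, so P lies on C.
Step 2: partial derivatives
  f_x(x, y) = 6*x**2 + 2*x*y + 4*x + y, f_y(x, y) = x**2 + x - 3*y**2 + 2.
  f_x(P) = 47, f_y(P) = -19 (gradient nonzero, so P is smooth).
Step 3: tangent line at P: 47·(x − 2) + -19·(y − 3) = 0.
Expanding: 47*x - 19*y - 37 = 0.


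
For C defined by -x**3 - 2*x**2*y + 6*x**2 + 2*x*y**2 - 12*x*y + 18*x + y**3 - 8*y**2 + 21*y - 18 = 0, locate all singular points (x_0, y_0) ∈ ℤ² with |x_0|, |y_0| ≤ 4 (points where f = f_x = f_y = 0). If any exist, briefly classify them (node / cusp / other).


Singular points: {(0, 3)}; classification: cusp.

Compute partial derivatives:
  f_x = -3*x**2 - 4*x*y + 12*x + 2*y**2 - 12*y + 18.
  f_y = -2*x**2 + 4*x*y - 12*x + 3*y**2 - 16*y + 21.
Scan x_0 ∈ {−4, ..., 4}. For each x_0, f_y(x_0, y) is a polynomial in y; find its integer roots y ∈ {−4, ..., 4}, then test f_x and f at those candidates.
  x = -4: f_y(-4, y) = 3*y**2 - 32*y + 37; no integer root y with |y| ≤ 4.
  x = -3: f_y(-3, y) = 3*y**2 - 28*y + 39; no integer root y with |y| ≤ 4.
  x = -2: f_y(-2, y) = 3*y**2 - 24*y + 37; no integer root y with |y| ≤ 4.
  x = -1: f_y(-1, y) = 3*y**2 - 20*y + 31; no integer root y with |y| ≤ 4.
  x = 0: f_y(0, y) = 3*y**2 - 16*y + 21; vanishes at y ∈ {3}. (0, 3): f_x = 0, f = 0 — SINGULAR.
  x = 1: f_y(1, y) = 3*y**2 - 12*y + 7; no integer root y with |y| ≤ 4.
  x = 2: f_y(2, y) = 3*y**2 - 8*y - 11; vanishes at y ∈ {-1}. (2, -1): f_x = 52 ≠ 0.
  x = 3: f_y(3, y) = 3*y**2 - 4*y - 33; no integer root y with |y| ≤ 4.
  x = 4: f_y(4, y) = 3*y**2 - 59; no integer root y with |y| ≤ 4.
Only singular point on the grid: (0, 3).
Classify: substitute x = 0 + u, y = 3 + v and expand: f = -u**3 - 2*u**2*v + 2*u*v**2 + v**3 + v**2.
No constant or linear terms (consistent with a singular point). Quadratic part: v**2. Cubic part: -u**3 - 2*u**2*v + 2*u*v**2 + v**3.
The quadratic part v**2 is a perfect square, so there is a single (double) tangent line v = 0, i.e. y = 3. Restricting the cubic part to that line (v = 0) leaves -u**3 ≠ 0, so f is not divisible by v and the branch is v² ≈ u**3 to lowest order — this is a cusp.
Classification: cusp.


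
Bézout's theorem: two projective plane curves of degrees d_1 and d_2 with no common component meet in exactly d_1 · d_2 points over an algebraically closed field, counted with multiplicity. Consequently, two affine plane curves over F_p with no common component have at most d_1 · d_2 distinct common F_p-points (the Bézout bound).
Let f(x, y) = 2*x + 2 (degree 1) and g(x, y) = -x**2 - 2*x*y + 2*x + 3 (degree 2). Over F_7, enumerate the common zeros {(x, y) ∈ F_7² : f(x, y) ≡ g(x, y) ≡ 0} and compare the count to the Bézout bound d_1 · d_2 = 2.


Common zeros: {(6, 0)}; count = 1; Bézout bound = 2.

deg(f) = 1, deg(g) = 2, so Bézout bound = 2.
Scan x ∈ F_7. For each x, list the y ∈ F_7 with f(x, y) ≡ 0 and those with g(x, y) ≡ 0 (mod 7); the common zeros in that column are the intersection.
  x = 0: f ≡ 0 at y ∈ ∅; g ≡ 0 at y ∈ ∅; common: ∅.
  x = 1: f ≡ 0 at y ∈ ∅; g ≡ 0 at y ∈ {2}; common: ∅.
  x = 2: f ≡ 0 at y ∈ ∅; g ≡ 0 at y ∈ {6}; common: ∅.
  x = 3: f ≡ 0 at y ∈ ∅; g ≡ 0 at y ∈ {0}; common: ∅.
  x = 4: f ≡ 0 at y ∈ ∅; g ≡ 0 at y ∈ {2}; common: ∅.
  x = 5: f ≡ 0 at y ∈ ∅; g ≡ 0 at y ∈ {3}; common: ∅.
  x = 6: f ≡ 0 at y ∈ {0, 1, 2, 3, 4, 5, 6}; g ≡ 0 at y ∈ {0}; common: {0}.
Collecting: common zeros = {(6, 0)}, so the count is 1.
Comparison with the Bézout bound: 1 ≤ 2 = deg(f)·deg(g), as expected for curves with no common component (the affine F_7-count falls short of the bound because intersections may lie at infinity, over extension fields, or carry multiplicity).


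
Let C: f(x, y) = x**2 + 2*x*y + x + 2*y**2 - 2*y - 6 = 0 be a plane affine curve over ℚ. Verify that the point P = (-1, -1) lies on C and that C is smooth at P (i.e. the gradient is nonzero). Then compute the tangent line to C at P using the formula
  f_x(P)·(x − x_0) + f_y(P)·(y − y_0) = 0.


Tangent line at P: -3*x - 8*y - 11 = 0.

Step 1: f(-1, -1) = 0, so P lies on C.
Step 2: partial derivatives
  f_x(x, y) = 2*x + 2*y + 1, f_y(x, y) = 2*x + 4*y - 2.
  f_x(P) = -3, f_y(P) = -8 (gradient nonzero, so P is smooth).
Step 3: tangent line at P: -3·(x − -1) + -8·(y − -1) = 0.
Expanding: -3*x - 8*y - 11 = 0.


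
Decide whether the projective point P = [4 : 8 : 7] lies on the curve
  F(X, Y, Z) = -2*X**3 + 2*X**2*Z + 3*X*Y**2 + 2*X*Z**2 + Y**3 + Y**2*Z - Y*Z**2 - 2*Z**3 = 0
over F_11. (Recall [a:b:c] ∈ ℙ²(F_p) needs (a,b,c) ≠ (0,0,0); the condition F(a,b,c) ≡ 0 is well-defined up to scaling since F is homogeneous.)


F(4,8,7) ≡ 5 (mod 11); P is NOT on the curve.

Evaluate F(4, 8, 7) term-by-term (mod 11).
  -2*X**3 ↦ -2·64·1·1 = -128
  2*X**2*Z ↦ 2·16·1·7 = 224
  3*X*Y**2 ↦ 3·4·64·1 = 768
  2*X*Z**2 ↦ 2·4·1·49 = 392
  Y**3 ↦ 1·1·512·1 = 512
  Y**2*Z ↦ 1·1·64·7 = 448
  -Y*Z**2 ↦ -1·1·8·49 = -392
  -2*Z**3 ↦ -2·1·1·343 = -686
Sum: F(4, 8, 7) = (-128) + (224) + (768) + (392) + (512) + (448) + (-392) + (-686) = 1138.
Reducing mod 11: 1138 ≡ 5 (mod 11).
Since F(a, b, c) ≡ 5 ≠ 0 (mod 11), P does NOT lie on the curve.


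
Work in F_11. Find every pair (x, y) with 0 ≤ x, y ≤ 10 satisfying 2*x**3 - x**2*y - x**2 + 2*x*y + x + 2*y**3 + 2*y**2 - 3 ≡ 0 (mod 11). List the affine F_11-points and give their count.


Affine F_11-points: {(0, 5), (0, 7), (0, 9), (1, 9), (2, 0), (2, 10), (3, 5), (4, 2), (4, 9), (4, 10), (5, 10), (6, 6), (7, 6), (10, 2)}; count = 14.

For each of the 121 pairs (x, y) ∈ F_11², evaluate f(x, y) mod 11. Record the zeros.
  x = 0: [0↦8, 1↦1, 2↦10, 3↦3, 4↦3, 5↦0, 6↦6, 7↦0, 8↦5, 9↦0, 10↦8]  zeros at y ∈ {5, 7, 9}
  x = 1: [0↦10, 1↦4, 2↦3, 3↦8, 4↦9, 5↦7, 6↦3, 7↦9, 8↦4, 9↦0, 10↦9]  zeros at y ∈ {9}
  x = 2: [0↦0, 1↦4, 2↦2, 3↦6, 4↦6, 5↦3, 6↦9, 7↦3, 8↦8, 9↦3, 10↦0]  zeros at y ∈ {0, 10}
  x = 3: [0↦1, 1↦2, 2↦8, 3↦9, 4↦6, 5↦0, 6↦3, 7↦5, 8↦7, 9↦10, 10↦4]  zeros at y ∈ {5}
  x = 4: [0↦3, 1↦10, 2↦0, 3↦7, 4↦10, 5↦10, 6↦8, 7↦5, 8↦2, 9↦0, 10↦0]  zeros at y ∈ {2, 9, 10}
  x = 5: [0↦7, 1↦7, 2↦1, 3↦1, 4↦8, 5↦1, 6↦3, 7↦4, 8↦5, 9↦7, 10↦0]  zeros at y ∈ {10}
  x = 6: [0↦3, 1↦5, 2↦1, 3↦3, 4↦1, 5↦7, 6↦0, 7↦3, 8↦6, 9↦10, 10↦5]  zeros at y ∈ {6}
  x = 7: [0↦3, 1↦5, 2↦1, 3↦3, 4↦1, 5↦7, 6↦0, 7↦3, 8↦6, 9↦10, 10↦5]  zeros at y ∈ {6}
  x = 8: [0↦8, 1↦8, 2↦2, 3↦2, 4↦9, 5↦2, 6↦4, 7↦5, 8↦6, 9↦8, 10↦1]  zeros at y ∈ ∅
  x = 9: [0↦8, 1↦4, 2↦5, 3↦1, 4↦4, 5↦4, 6↦2, 7↦10, 8↦7, 9↦5, 10↦5]  zeros at y ∈ ∅
  x = 10: [0↦4, 1↦5, 2↦0, 3↦1, 4↦9, 5↦3, 6↦6, 7↦8, 8↦10, 9↦2, 10↦7]  zeros at y ∈ {2}
Collecting zeros: affine points = {(0, 5), (0, 7), (0, 9), (1, 9), (2, 0), (2, 10), (3, 5), (4, 2), (4, 9), (4, 10), (5, 10), (6, 6), (7, 6), (10, 2)}.
Total count |C(F_11)_aff| = 14.


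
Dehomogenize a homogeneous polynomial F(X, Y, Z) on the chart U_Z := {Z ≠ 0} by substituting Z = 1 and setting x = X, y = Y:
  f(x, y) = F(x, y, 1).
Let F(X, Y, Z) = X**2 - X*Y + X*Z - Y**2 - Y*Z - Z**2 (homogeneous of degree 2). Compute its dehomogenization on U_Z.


f(x, y) = x**2 - x*y + x - y**2 - y - 1

On U_Z we set Z = 1. Each monomial c·X^i·Y^j·Z^k in F becomes c·x^i·y^j·1^k = c·x^i·y^j.
Substituting Z = 1: F(X, Y, 1) = x**2 - x*y + x - y**2 - y - 1.
Note: deg(f) ≤ deg(F) = 2; strict inequality happens when F is divisible by Z (lost terms).


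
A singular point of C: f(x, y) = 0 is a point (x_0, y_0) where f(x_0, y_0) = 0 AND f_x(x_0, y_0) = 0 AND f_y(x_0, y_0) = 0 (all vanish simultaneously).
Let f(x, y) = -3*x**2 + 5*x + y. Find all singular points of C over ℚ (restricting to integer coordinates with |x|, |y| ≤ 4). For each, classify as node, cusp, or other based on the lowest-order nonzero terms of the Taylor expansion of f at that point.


No singular points in the scanned grid; C is smooth there.

Compute partial derivatives:
  f_x = 5 - 6*x.
  f_y = 1.
f_y = 1 is a nonzero constant, so f_y never vanishes: no point (x, y) can satisfy f = f_x = f_y = 0. In particular no (x, y) ∈ {−4, ..., 4}² is singular; the curve is smooth.


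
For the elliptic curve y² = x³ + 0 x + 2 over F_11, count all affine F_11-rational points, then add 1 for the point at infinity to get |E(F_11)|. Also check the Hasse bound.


Affine points = {(1, 5), (1, 6), (4, 0), (6, 3), (6, 8), (7, 2), (7, 9), (9, 4), (9, 7), (10, 1), (10, 10)}; affine count = 11; |E(F_11)| = 12.

Discriminant check: Δ ∝ 4a³ + 27b² = 4·0³ + 27·2² = 4·0 + 27·4 ≡ 9 (mod 11). Nonzero ⇒ E is nonsingular.
For each x ∈ F_11, compute rhs = x³ + 0·x + 2 mod 11, then count y ∈ F_11 with y² ≡ rhs.
  x = 0: rhs = 2, matching y values: none (0 points).
  x = 1: rhs = 3, matching y values: 5, 6 (2 points).
  x = 2: rhs = 10, matching y values: none (0 points).
  x = 3: rhs = 7, matching y values: none (0 points).
  x = 4: rhs = 0, matching y values: 0 (1 points).
  x = 5: rhs = 6, matching y values: none (0 points).
  x = 6: rhs = 9, matching y values: 3, 8 (2 points).
  x = 7: rhs = 4, matching y values: 2, 9 (2 points).
  x = 8: rhs = 8, matching y values: none (0 points).
  x = 9: rhs = 5, matching y values: 4, 7 (2 points).
  x = 10: rhs = 1, matching y values: 1, 10 (2 points).
Total affine count: 11.
Full point count |E(F_11)| = 11 + 1 = 12.
Hasse bound: |12 − (11+1)| = |0| = 0 ≤ 2√11 ≈ 6.6332 ✓.


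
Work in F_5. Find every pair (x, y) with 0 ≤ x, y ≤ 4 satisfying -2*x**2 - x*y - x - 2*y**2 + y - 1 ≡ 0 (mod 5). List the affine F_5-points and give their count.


Affine F_5-points: ∅; count = 0.

For each of the 25 pairs (x, y) ∈ F_5², evaluate f(x, y) mod 5. Record the zeros.
  x = 0: [0↦4, 1↦3, 2↦3, 3↦4, 4↦1]  zeros at y ∈ ∅
  x = 1: [0↦1, 1↦4, 2↦3, 3↦3, 4↦4]  zeros at y ∈ ∅
  x = 2: [0↦4, 1↦1, 2↦4, 3↦3, 4↦3]  zeros at y ∈ ∅
  x = 3: [0↦3, 1↦4, 2↦1, 3↦4, 4↦3]  zeros at y ∈ ∅
  x = 4: [0↦3, 1↦3, 2↦4, 3↦1, 4↦4]  zeros at y ∈ ∅
Collecting zeros: affine points = ∅.
Total count |C(F_5)_aff| = 0.


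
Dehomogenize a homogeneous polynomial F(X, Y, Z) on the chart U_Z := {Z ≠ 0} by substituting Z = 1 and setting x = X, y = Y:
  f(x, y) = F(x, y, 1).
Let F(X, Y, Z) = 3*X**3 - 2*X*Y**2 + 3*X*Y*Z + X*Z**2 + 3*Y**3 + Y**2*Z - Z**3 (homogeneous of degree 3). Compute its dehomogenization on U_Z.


f(x, y) = 3*x**3 - 2*x*y**2 + 3*x*y + x + 3*y**3 + y**2 - 1

On U_Z we set Z = 1. Each monomial c·X^i·Y^j·Z^k in F becomes c·x^i·y^j·1^k = c·x^i·y^j.
Substituting Z = 1: F(X, Y, 1) = 3*x**3 - 2*x*y**2 + 3*x*y + x + 3*y**3 + y**2 - 1.
Note: deg(f) ≤ deg(F) = 3; strict inequality happens when F is divisible by Z (lost terms).


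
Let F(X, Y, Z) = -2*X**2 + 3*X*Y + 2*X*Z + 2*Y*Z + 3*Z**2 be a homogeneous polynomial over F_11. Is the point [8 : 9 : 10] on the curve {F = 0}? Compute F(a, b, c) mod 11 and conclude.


F(8,9,10) ≡ 2 (mod 11); P is NOT on the curve.

Evaluate F(8, 9, 10) term-by-term (mod 11).
  -2*X**2 ↦ -2·64·1·1 = -128
  3*X*Y ↦ 3·8·9·1 = 216
  2*X*Z ↦ 2·8·1·10 = 160
  2*Y*Z ↦ 2·1·9·10 = 180
  3*Z**2 ↦ 3·1·1·100 = 300
Sum: F(8, 9, 10) = (-128) + (216) + (160) + (180) + (300) = 728.
Reducing mod 11: 728 ≡ 2 (mod 11).
Since F(a, b, c) ≡ 2 ≠ 0 (mod 11), P does NOT lie on the curve.


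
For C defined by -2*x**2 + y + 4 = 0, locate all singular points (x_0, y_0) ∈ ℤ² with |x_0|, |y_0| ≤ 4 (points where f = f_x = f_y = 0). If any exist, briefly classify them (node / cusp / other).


No singular points in the scanned grid; C is smooth there.

Compute partial derivatives:
  f_x = -4*x.
  f_y = 1.
f_y = 1 is a nonzero constant, so f_y never vanishes: no point (x, y) can satisfy f = f_x = f_y = 0. In particular no (x, y) ∈ {−4, ..., 4}² is singular; the curve is smooth.


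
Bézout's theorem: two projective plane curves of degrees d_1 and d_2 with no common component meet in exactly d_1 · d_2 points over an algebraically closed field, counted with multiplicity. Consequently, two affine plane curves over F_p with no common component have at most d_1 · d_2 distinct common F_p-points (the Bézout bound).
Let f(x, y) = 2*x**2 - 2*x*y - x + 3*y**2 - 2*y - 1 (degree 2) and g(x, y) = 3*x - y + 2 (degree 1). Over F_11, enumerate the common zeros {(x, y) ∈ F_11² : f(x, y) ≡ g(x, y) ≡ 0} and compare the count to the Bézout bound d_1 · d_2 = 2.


Common zeros: {(1, 5), (7, 1)}; count = 2; Bézout bound = 2.

deg(f) = 2, deg(g) = 1, so Bézout bound = 2.
Scan x ∈ F_11. For each x, list the y ∈ F_11 with f(x, y) ≡ 0 and those with g(x, y) ≡ 0 (mod 11); the common zeros in that column are the intersection.
  x = 0: f ≡ 0 at y ∈ {1, 7}; g ≡ 0 at y ∈ {2}; common: ∅.
  x = 1: f ≡ 0 at y ∈ {0, 5}; g ≡ 0 at y ∈ {5}; common: {5}.
  x = 2: f ≡ 0 at y ∈ {6, 7}; g ≡ 0 at y ∈ {8}; common: ∅.
  x = 3: f ≡ 0 at y ∈ ∅; g ≡ 0 at y ∈ {0}; common: ∅.
  x = 4: f ≡ 0 at y ∈ ∅; g ≡ 0 at y ∈ {3}; common: ∅.
  x = 5: f ≡ 0 at y ∈ {0, 4}; g ≡ 0 at y ∈ {6}; common: ∅.
  x = 6: f ≡ 0 at y ∈ ∅; g ≡ 0 at y ∈ {9}; common: ∅.
  x = 7: f ≡ 0 at y ∈ {1, 8}; g ≡ 0 at y ∈ {1}; common: {1}.
  x = 8: f ≡ 0 at y ∈ ∅; g ≡ 0 at y ∈ {4}; common: ∅.
  x = 9: f ≡ 0 at y ∈ ∅; g ≡ 0 at y ∈ {7}; common: ∅.
  x = 10: f ≡ 0 at y ∈ {5, 6}; g ≡ 0 at y ∈ {10}; common: ∅.
Collecting: common zeros = {(1, 5), (7, 1)}, so the count is 2.
Comparison with the Bézout bound: 2 ≤ 2 = deg(f)·deg(g), as expected for curves with no common component (the bound is attained).


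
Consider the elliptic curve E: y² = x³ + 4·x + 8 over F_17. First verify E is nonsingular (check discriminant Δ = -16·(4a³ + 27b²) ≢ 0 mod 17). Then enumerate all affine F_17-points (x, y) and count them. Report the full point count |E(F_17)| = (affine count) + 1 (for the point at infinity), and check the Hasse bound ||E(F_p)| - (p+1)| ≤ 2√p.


Affine points = {(0, 5), (0, 12), (1, 8), (1, 9), (3, 8), (3, 9), (5, 0), (8, 5), (8, 12), (9, 5), (9, 12), (12, 4), (12, 13), (13, 8), (13, 9), (15, 3), (15, 14)}; affine count = 17; |E(F_17)| = 18.

Discriminant check: Δ ∝ 4a³ + 27b² = 4·4³ + 27·8² = 4·64 + 27·64 ≡ 12 (mod 17). Nonzero ⇒ E is nonsingular.
For each x ∈ F_17, compute rhs = x³ + 4·x + 8 mod 17, then count y ∈ F_17 with y² ≡ rhs.
  x = 0: rhs = 8, matching y values: 5, 12 (2 points).
  x = 1: rhs = 13, matching y values: 8, 9 (2 points).
  x = 2: rhs = 7, matching y values: none (0 points).
  x = 3: rhs = 13, matching y values: 8, 9 (2 points).
  x = 4: rhs = 3, matching y values: none (0 points).
  x = 5: rhs = 0, matching y values: 0 (1 points).
  x = 6: rhs = 10, matching y values: none (0 points).
  x = 7: rhs = 5, matching y values: none (0 points).
  x = 8: rhs = 8, matching y values: 5, 12 (2 points).
  x = 9: rhs = 8, matching y values: 5, 12 (2 points).
  x = 10: rhs = 11, matching y values: none (0 points).
  x = 11: rhs = 6, matching y values: none (0 points).
  x = 12: rhs = 16, matching y values: 4, 13 (2 points).
  x = 13: rhs = 13, matching y values: 8, 9 (2 points).
  x = 14: rhs = 3, matching y values: none (0 points).
  x = 15: rhs = 9, matching y values: 3, 14 (2 points).
  x = 16: rhs = 3, matching y values: none (0 points).
Total affine count: 17.
Full point count |E(F_17)| = 17 + 1 = 18.
Hasse bound: |18 − (17+1)| = |0| = 0 ≤ 2√17 ≈ 8.2462 ✓.


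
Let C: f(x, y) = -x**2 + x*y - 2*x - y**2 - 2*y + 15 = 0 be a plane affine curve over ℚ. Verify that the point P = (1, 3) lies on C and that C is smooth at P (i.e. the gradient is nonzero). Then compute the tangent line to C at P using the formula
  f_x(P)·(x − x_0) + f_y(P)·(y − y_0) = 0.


Tangent line at P: -x - 7*y + 22 = 0.

Step 1: f(1, 3) = 0, so P lies on C.
Step 2: partial derivatives
  f_x(x, y) = -2*x + y - 2, f_y(x, y) = x - 2*y - 2.
  f_x(P) = -1, f_y(P) = -7 (gradient nonzero, so P is smooth).
Step 3: tangent line at P: -1·(x − 1) + -7·(y − 3) = 0.
Expanding: -x - 7*y + 22 = 0.


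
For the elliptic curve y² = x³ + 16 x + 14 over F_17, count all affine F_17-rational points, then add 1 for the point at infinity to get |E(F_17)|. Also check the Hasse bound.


Affine points = {(3, 2), (3, 15), (5, 7), (5, 10), (8, 5), (8, 12), (10, 1), (10, 16), (11, 5), (11, 12), (12, 8), (12, 9), (15, 5), (15, 12)}; affine count = 14; |E(F_17)| = 15.

Discriminant check: Δ ∝ 4a³ + 27b² = 4·16³ + 27·14² = 4·4096 + 27·196 ≡ 1 (mod 17). Nonzero ⇒ E is nonsingular.
For each x ∈ F_17, compute rhs = x³ + 16·x + 14 mod 17, then count y ∈ F_17 with y² ≡ rhs.
  x = 0: rhs = 14, matching y values: none (0 points).
  x = 1: rhs = 14, matching y values: none (0 points).
  x = 2: rhs = 3, matching y values: none (0 points).
  x = 3: rhs = 4, matching y values: 2, 15 (2 points).
  x = 4: rhs = 6, matching y values: none (0 points).
  x = 5: rhs = 15, matching y values: 7, 10 (2 points).
  x = 6: rhs = 3, matching y values: none (0 points).
  x = 7: rhs = 10, matching y values: none (0 points).
  x = 8: rhs = 8, matching y values: 5, 12 (2 points).
  x = 9: rhs = 3, matching y values: none (0 points).
  x = 10: rhs = 1, matching y values: 1, 16 (2 points).
  x = 11: rhs = 8, matching y values: 5, 12 (2 points).
  x = 12: rhs = 13, matching y values: 8, 9 (2 points).
  x = 13: rhs = 5, matching y values: none (0 points).
  x = 14: rhs = 7, matching y values: none (0 points).
  x = 15: rhs = 8, matching y values: 5, 12 (2 points).
  x = 16: rhs = 14, matching y values: none (0 points).
Total affine count: 14.
Full point count |E(F_17)| = 14 + 1 = 15.
Hasse bound: |15 − (17+1)| = |-3| = 3 ≤ 2√17 ≈ 8.2462 ✓.


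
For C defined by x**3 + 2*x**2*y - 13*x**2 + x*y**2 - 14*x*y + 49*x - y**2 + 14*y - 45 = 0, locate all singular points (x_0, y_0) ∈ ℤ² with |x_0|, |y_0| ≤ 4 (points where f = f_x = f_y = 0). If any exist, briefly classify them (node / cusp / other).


Singular points: {(2, 3)}; classification: node.

Compute partial derivatives:
  f_x = 3*x**2 + 4*x*y - 26*x + y**2 - 14*y + 49.
  f_y = 2*x**2 + 2*x*y - 14*x - 2*y + 14.
Scan x_0 ∈ {−4, ..., 4}. For each x_0, f_y(x_0, y) is a polynomial in y; find its integer roots y ∈ {−4, ..., 4}, then test f_x and f at those candidates.
  x = -4: f_y(-4, y) = 102 - 10*y; no integer root y with |y| ≤ 4.
  x = -3: f_y(-3, y) = 74 - 8*y; no integer root y with |y| ≤ 4.
  x = -2: f_y(-2, y) = 50 - 6*y; no integer root y with |y| ≤ 4.
  x = -1: f_y(-1, y) = 30 - 4*y; no integer root y with |y| ≤ 4.
  x = 0: f_y(0, y) = 14 - 2*y; no integer root y with |y| ≤ 4.
  x = 1: f_y(1, y) = 2; no integer root y with |y| ≤ 4.
  x = 2: f_y(2, y) = 2*y - 6; vanishes at y ∈ {3}. (2, 3): f_x = 0, f = 0 — SINGULAR.
  x = 3: f_y(3, y) = 4*y - 10; no integer root y with |y| ≤ 4.
  x = 4: f_y(4, y) = 6*y - 10; no integer root y with |y| ≤ 4.
Only singular point on the grid: (2, 3).
Classify: substitute x = 2 + u, y = 3 + v and expand: f = u**3 + 2*u**2*v - u**2 + u*v**2 + v**2.
No constant or linear terms (consistent with a singular point). Quadratic part: -u**2 + v**2. Cubic part: u**3 + 2*u**2*v + u*v**2.
The quadratic part v**2 - u**2 = (v − u)(v + u) splits into two distinct linear factors, so there are two distinct tangent lines y − 3 = ±(x − 2) — this is a node (ordinary double point).
Classification: node.


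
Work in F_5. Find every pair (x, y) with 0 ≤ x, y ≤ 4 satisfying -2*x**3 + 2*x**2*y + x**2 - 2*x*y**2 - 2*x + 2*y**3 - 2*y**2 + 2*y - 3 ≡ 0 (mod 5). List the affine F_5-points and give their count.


Affine F_5-points: {(3, 1), (3, 2)}; count = 2.

For each of the 25 pairs (x, y) ∈ F_5², evaluate f(x, y) mod 5. Record the zeros.
  x = 0: [0↦2, 1↦4, 2↦4, 3↦4, 4↦1]  zeros at y ∈ ∅
  x = 1: [0↦4, 1↦1, 2↦2, 3↦4, 4↦4]  zeros at y ∈ ∅
  x = 2: [0↦1, 1↦2, 2↦3, 3↦1, 4↦3]  zeros at y ∈ ∅
  x = 3: [0↦1, 1↦0, 2↦0, 3↦3, 4↦1]  zeros at y ∈ {1, 2}
  x = 4: [0↦2, 1↦3, 2↦1, 3↦3, 4↦1]  zeros at y ∈ ∅
Collecting zeros: affine points = {(3, 1), (3, 2)}.
Total count |C(F_5)_aff| = 2.


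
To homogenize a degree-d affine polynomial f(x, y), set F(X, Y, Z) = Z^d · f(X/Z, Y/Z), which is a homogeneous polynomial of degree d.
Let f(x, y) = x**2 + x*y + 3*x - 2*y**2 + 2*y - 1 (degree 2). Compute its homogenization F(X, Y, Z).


F(X, Y, Z) = X**2 + X*Y + 3*X*Z - 2*Y**2 + 2*Y*Z - Z**2

deg(f) = 2.
Substitute x = X/Z, y = Y/Z into f, then multiply by Z^2.
  monomial 1·x^2·y^0 ↦ 1·X^2·Y^0·Z^0.
  monomial 1·x^1·y^1 ↦ 1·X^1·Y^1·Z^0.
  monomial 3·x^1·y^0 ↦ 3·X^1·Y^0·Z^1.
  monomial -2·x^0·y^2 ↦ -2·X^0·Y^2·Z^0.
  monomial 2·x^0·y^1 ↦ 2·X^0·Y^1·Z^1.
  monomial -1·x^0·y^0 ↦ -1·X^0·Y^0·Z^2.
Collecting: F(X, Y, Z) = X**2 + X*Y + 3*X*Z - 2*Y**2 + 2*Y*Z - Z**2.


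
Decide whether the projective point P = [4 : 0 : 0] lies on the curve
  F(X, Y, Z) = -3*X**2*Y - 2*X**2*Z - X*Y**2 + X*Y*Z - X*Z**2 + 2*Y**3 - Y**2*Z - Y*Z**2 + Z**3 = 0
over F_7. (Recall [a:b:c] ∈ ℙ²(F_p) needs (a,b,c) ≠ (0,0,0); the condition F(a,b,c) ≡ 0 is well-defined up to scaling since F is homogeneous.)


F(4,0,0) ≡ 0 (mod 7); P is on the curve.

Evaluate F(4, 0, 0) term-by-term (mod 7).
  -3*X**2*Y ↦ -3·16·0·1 = 0
  -2*X**2*Z ↦ -2·16·1·0 = 0
  -X*Y**2 ↦ -1·4·0·1 = 0
  X*Y*Z ↦ 1·4·0·0 = 0
  -X*Z**2 ↦ -1·4·1·0 = 0
  2*Y**3 ↦ 2·1·0·1 = 0
  -Y**2*Z ↦ -1·1·0·0 = 0
  -Y*Z**2 ↦ -1·1·0·0 = 0
  Z**3 ↦ 1·1·1·0 = 0
Sum: F(4, 0, 0) = (0) + (0) + (0) + (0) + (0) + (0) + (0) + (0) + (0) = 0.
Reducing mod 7: 0 ≡ 0 (mod 7).
Since F(a, b, c) ≡ 0 (mod 7), P lies on the curve.


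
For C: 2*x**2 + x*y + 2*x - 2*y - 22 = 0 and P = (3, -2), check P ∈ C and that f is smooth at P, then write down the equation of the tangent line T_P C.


Tangent line at P: 12*x + y - 34 = 0.

Step 1: f(3, -2) = 0, so P lies on C.
Step 2: partial derivatives
  f_x(x, y) = 4*x + y + 2, f_y(x, y) = x - 2.
  f_x(P) = 12, f_y(P) = 1 (gradient nonzero, so P is smooth).
Step 3: tangent line at P: 12·(x − 3) + 1·(y − -2) = 0.
Expanding: 12*x + y - 34 = 0.


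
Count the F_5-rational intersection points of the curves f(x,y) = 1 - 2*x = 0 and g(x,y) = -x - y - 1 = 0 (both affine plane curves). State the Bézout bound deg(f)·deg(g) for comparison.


Common zeros: {(3, 1)}; count = 1; Bézout bound = 1.

deg(f) = 1, deg(g) = 1, so Bézout bound = 1.
Scan x ∈ F_5. For each x, list the y ∈ F_5 with f(x, y) ≡ 0 and those with g(x, y) ≡ 0 (mod 5); the common zeros in that column are the intersection.
  x = 0: f ≡ 0 at y ∈ ∅; g ≡ 0 at y ∈ {4}; common: ∅.
  x = 1: f ≡ 0 at y ∈ ∅; g ≡ 0 at y ∈ {3}; common: ∅.
  x = 2: f ≡ 0 at y ∈ ∅; g ≡ 0 at y ∈ {2}; common: ∅.
  x = 3: f ≡ 0 at y ∈ {0, 1, 2, 3, 4}; g ≡ 0 at y ∈ {1}; common: {1}.
  x = 4: f ≡ 0 at y ∈ ∅; g ≡ 0 at y ∈ {0}; common: ∅.
Collecting: common zeros = {(3, 1)}, so the count is 1.
Comparison with the Bézout bound: 1 ≤ 1 = deg(f)·deg(g), as expected for curves with no common component (the bound is attained).


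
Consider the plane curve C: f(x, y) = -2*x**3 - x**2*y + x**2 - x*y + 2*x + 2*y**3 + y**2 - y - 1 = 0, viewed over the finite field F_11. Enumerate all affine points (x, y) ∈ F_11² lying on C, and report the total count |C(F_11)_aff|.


Affine F_11-points: {(0, 9), (1, 0), (1, 1), (1, 4), (2, 3), (2, 5), (2, 8), (5, 6), (6, 0), (6, 2), (6, 3), (9, 5), (10, 0), (10, 6), (10, 10)}; count = 15.

For each of the 121 pairs (x, y) ∈ F_11², evaluate f(x, y) mod 11. Record the zeros.
  x = 0: [0↦10, 1↦1, 2↦6, 3↦4, 4↦7, 5↦5, 6↦10, 7↦1, 8↦1, 9↦0, 10↦10]  zeros at y ∈ {9}
  x = 1: [0↦0, 1↦0, 2↦3, 3↦10, 4↦0, 5↦7, 6↦10, 7↦10, 8↦8, 9↦5, 10↦2]  zeros at y ∈ {0, 1, 4}
  x = 2: [0↦2, 1↦9, 2↦8, 3↦0, 4↦8, 5↦0, 6↦10, 7↦6, 8↦0, 9↦4, 10↦8]  zeros at y ∈ {3, 5, 8}
  x = 3: [0↦4, 1↦5, 2↦9, 3↦6, 4↦8, 5↦5, 6↦9, 7↦10, 8↦9, 9↦7, 10↦5]  zeros at y ∈ ∅
  x = 4: [0↦5, 1↦9, 2↦5, 3↦5, 4↦10, 5↦10, 6↦6, 7↦10, 8↦1, 9↦2, 10↦3]  zeros at y ∈ ∅
  x = 5: [0↦4, 1↦9, 2↦6, 3↦7, 4↦2, 5↦3, 6↦0, 7↦5, 8↦8, 9↦10, 10↦1]  zeros at y ∈ {6}
  x = 6: [0↦0, 1↦4, 2↦0, 3↦0, 4↦5, 5↦5, 6↦1, 7↦5, 8↦7, 9↦8, 10↦9]  zeros at y ∈ {0, 2, 3}
  x = 7: [0↦3, 1↦4, 2↦8, 3↦5, 4↦7, 5↦4, 6↦8, 7↦9, 8↦8, 9↦6, 10↦4]  zeros at y ∈ ∅
  x = 8: [0↦1, 1↦8, 2↦7, 3↦10, 4↦7, 5↦10, 6↦9, 7↦5, 8↦10, 9↦3, 10↦7]  zeros at y ∈ ∅
  x = 9: [0↦4, 1↦4, 2↦7, 3↦3, 4↦4, 5↦0, 6↦3, 7↦3, 8↦1, 9↦9, 10↦6]  zeros at y ∈ {5}
  x = 10: [0↦0, 1↦2, 2↦7, 3↦5, 4↦8, 5↦6, 6↦0, 7↦2, 8↦2, 9↦1, 10↦0]  zeros at y ∈ {0, 6, 10}
Collecting zeros: affine points = {(0, 9), (1, 0), (1, 1), (1, 4), (2, 3), (2, 5), (2, 8), (5, 6), (6, 0), (6, 2), (6, 3), (9, 5), (10, 0), (10, 6), (10, 10)}.
Total count |C(F_11)_aff| = 15.


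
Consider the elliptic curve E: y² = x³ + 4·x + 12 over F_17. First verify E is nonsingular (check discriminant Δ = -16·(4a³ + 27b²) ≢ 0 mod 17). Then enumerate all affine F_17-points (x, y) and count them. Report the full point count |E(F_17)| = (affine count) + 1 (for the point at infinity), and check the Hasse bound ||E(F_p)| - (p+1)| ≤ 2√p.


Affine points = {(1, 0), (3, 0), (5, 2), (5, 15), (7, 3), (7, 14), (10, 7), (10, 10), (13, 0), (15, 8), (15, 9)}; affine count = 11; |E(F_17)| = 12.

Discriminant check: Δ ∝ 4a³ + 27b² = 4·4³ + 27·12² = 4·64 + 27·144 ≡ 13 (mod 17). Nonzero ⇒ E is nonsingular.
For each x ∈ F_17, compute rhs = x³ + 4·x + 12 mod 17, then count y ∈ F_17 with y² ≡ rhs.
  x = 0: rhs = 12, matching y values: none (0 points).
  x = 1: rhs = 0, matching y values: 0 (1 points).
  x = 2: rhs = 11, matching y values: none (0 points).
  x = 3: rhs = 0, matching y values: 0 (1 points).
  x = 4: rhs = 7, matching y values: none (0 points).
  x = 5: rhs = 4, matching y values: 2, 15 (2 points).
  x = 6: rhs = 14, matching y values: none (0 points).
  x = 7: rhs = 9, matching y values: 3, 14 (2 points).
  x = 8: rhs = 12, matching y values: none (0 points).
  x = 9: rhs = 12, matching y values: none (0 points).
  x = 10: rhs = 15, matching y values: 7, 10 (2 points).
  x = 11: rhs = 10, matching y values: none (0 points).
  x = 12: rhs = 3, matching y values: none (0 points).
  x = 13: rhs = 0, matching y values: 0 (1 points).
  x = 14: rhs = 7, matching y values: none (0 points).
  x = 15: rhs = 13, matching y values: 8, 9 (2 points).
  x = 16: rhs = 7, matching y values: none (0 points).
Total affine count: 11.
Full point count |E(F_17)| = 11 + 1 = 12.
Hasse bound: |12 − (17+1)| = |-6| = 6 ≤ 2√17 ≈ 8.2462 ✓.


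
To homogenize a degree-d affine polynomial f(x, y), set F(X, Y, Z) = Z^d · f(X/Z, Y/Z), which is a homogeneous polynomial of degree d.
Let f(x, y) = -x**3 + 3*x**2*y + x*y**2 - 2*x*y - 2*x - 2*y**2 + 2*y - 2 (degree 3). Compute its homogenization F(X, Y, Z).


F(X, Y, Z) = -X**3 + 3*X**2*Y + X*Y**2 - 2*X*Y*Z - 2*X*Z**2 - 2*Y**2*Z + 2*Y*Z**2 - 2*Z**3

deg(f) = 3.
Substitute x = X/Z, y = Y/Z into f, then multiply by Z^3.
  monomial -1·x^3·y^0 ↦ -1·X^3·Y^0·Z^0.
  monomial 3·x^2·y^1 ↦ 3·X^2·Y^1·Z^0.
  monomial 1·x^1·y^2 ↦ 1·X^1·Y^2·Z^0.
  monomial -2·x^1·y^1 ↦ -2·X^1·Y^1·Z^1.
  monomial -2·x^1·y^0 ↦ -2·X^1·Y^0·Z^2.
  monomial -2·x^0·y^2 ↦ -2·X^0·Y^2·Z^1.
  monomial 2·x^0·y^1 ↦ 2·X^0·Y^1·Z^2.
  monomial -2·x^0·y^0 ↦ -2·X^0·Y^0·Z^3.
Collecting: F(X, Y, Z) = -X**3 + 3*X**2*Y + X*Y**2 - 2*X*Y*Z - 2*X*Z**2 - 2*Y**2*Z + 2*Y*Z**2 - 2*Z**3.


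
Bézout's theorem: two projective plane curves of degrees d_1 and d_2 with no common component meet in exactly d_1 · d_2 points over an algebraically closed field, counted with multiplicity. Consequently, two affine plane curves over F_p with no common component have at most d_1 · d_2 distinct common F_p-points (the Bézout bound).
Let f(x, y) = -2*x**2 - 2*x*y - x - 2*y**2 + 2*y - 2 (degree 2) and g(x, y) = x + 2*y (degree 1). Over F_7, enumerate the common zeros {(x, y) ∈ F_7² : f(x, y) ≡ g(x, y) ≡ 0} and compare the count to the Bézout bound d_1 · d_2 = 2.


Common zeros: ∅; count = 0; Bézout bound = 2.

deg(f) = 2, deg(g) = 1, so Bézout bound = 2.
Scan x ∈ F_7. For each x, list the y ∈ F_7 with f(x, y) ≡ 0 and those with g(x, y) ≡ 0 (mod 7); the common zeros in that column are the intersection.
  x = 0: f ≡ 0 at y ∈ {3, 5}; g ≡ 0 at y ∈ {0}; common: ∅.
  x = 1: f ≡ 0 at y ∈ {1, 6}; g ≡ 0 at y ∈ {3}; common: ∅.
  x = 2: f ≡ 0 at y ∈ ∅; g ≡ 0 at y ∈ {6}; common: ∅.
  x = 3: f ≡ 0 at y ∈ {6}; g ≡ 0 at y ∈ {2}; common: ∅.
  x = 4: f ≡ 0 at y ∈ ∅; g ≡ 0 at y ∈ {5}; common: ∅.
  x = 5: f ≡ 0 at y ∈ {5}; g ≡ 0 at y ∈ {1}; common: ∅.
  x = 6: f ≡ 0 at y ∈ ∅; g ≡ 0 at y ∈ {4}; common: ∅.
Collecting: common zeros = ∅, so the count is 0.
Comparison with the Bézout bound: 0 ≤ 2 = deg(f)·deg(g), as expected for curves with no common component (the affine F_7-count falls short of the bound because intersections may lie at infinity, over extension fields, or carry multiplicity).


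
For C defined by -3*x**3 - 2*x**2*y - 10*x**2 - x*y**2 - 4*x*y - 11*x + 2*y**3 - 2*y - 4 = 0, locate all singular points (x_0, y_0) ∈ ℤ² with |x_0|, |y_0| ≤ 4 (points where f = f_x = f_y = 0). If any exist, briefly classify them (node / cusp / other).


Singular points: {(-1, 0)}; classification: node.

Compute partial derivatives:
  f_x = -9*x**2 - 4*x*y - 20*x - y**2 - 4*y - 11.
  f_y = -2*x**2 - 2*x*y - 4*x + 6*y**2 - 2.
Scan x_0 ∈ {−4, ..., 4}. For each x_0, f_y(x_0, y) is a polynomial in y; find its integer roots y ∈ {−4, ..., 4}, then test f_x and f at those candidates.
  x = -4: f_y(-4, y) = 6*y**2 + 8*y - 18; no integer root y with |y| ≤ 4.
  x = -3: f_y(-3, y) = 6*y**2 + 6*y - 8; no integer root y with |y| ≤ 4.
  x = -2: f_y(-2, y) = 6*y**2 + 4*y - 2; vanishes at y ∈ {-1}. (-2, -1): f_x = -12 ≠ 0.
  x = -1: f_y(-1, y) = 6*y**2 + 2*y; vanishes at y ∈ {0}. (-1, 0): f_x = 0, f = 0 — SINGULAR.
  x = 0: f_y(0, y) = 6*y**2 - 2; no integer root y with |y| ≤ 4.
  x = 1: f_y(1, y) = 6*y**2 - 2*y - 8; vanishes at y ∈ {-1}. (1, -1): f_x = -33 ≠ 0.
  x = 2: f_y(2, y) = 6*y**2 - 4*y - 18; no integer root y with |y| ≤ 4.
  x = 3: f_y(3, y) = 6*y**2 - 6*y - 32; no integer root y with |y| ≤ 4.
  x = 4: f_y(4, y) = 6*y**2 - 8*y - 50; no integer root y with |y| ≤ 4.
Only singular point on the grid: (-1, 0).
Classify: substitute x = -1 + u, y = 0 + v and expand: f = -3*u**3 - 2*u**2*v - u**2 - u*v**2 + 2*v**3 + v**2.
No constant or linear terms (consistent with a singular point). Quadratic part: -u**2 + v**2. Cubic part: -3*u**3 - 2*u**2*v - u*v**2 + 2*v**3.
The quadratic part v**2 - u**2 = (v − u)(v + u) splits into two distinct linear factors, so there are two distinct tangent lines y − 0 = ±(x − -1) — this is a node (ordinary double point).
Classification: node.


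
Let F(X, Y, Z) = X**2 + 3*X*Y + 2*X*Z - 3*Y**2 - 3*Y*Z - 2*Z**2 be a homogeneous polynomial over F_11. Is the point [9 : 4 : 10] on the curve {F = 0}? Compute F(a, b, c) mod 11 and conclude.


F(9,4,10) ≡ 1 (mod 11); P is NOT on the curve.

Evaluate F(9, 4, 10) term-by-term (mod 11).
  X**2 ↦ 1·81·1·1 = 81
  3*X*Y ↦ 3·9·4·1 = 108
  2*X*Z ↦ 2·9·1·10 = 180
  -3*Y**2 ↦ -3·1·16·1 = -48
  -3*Y*Z ↦ -3·1·4·10 = -120
  -2*Z**2 ↦ -2·1·1·100 = -200
Sum: F(9, 4, 10) = (81) + (108) + (180) + (-48) + (-120) + (-200) = 1.
Reducing mod 11: 1 ≡ 1 (mod 11).
Since F(a, b, c) ≡ 1 ≠ 0 (mod 11), P does NOT lie on the curve.


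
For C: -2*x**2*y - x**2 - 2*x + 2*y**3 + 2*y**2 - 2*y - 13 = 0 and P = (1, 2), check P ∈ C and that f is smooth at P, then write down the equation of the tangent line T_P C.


Tangent line at P: -12*x + 28*y - 44 = 0.

Step 1: f(1, 2) = 0, so P lies on C.
Step 2: partial derivatives
  f_x(x, y) = -4*x*y - 2*x - 2, f_y(x, y) = -2*x**2 + 6*y**2 + 4*y - 2.
  f_x(P) = -12, f_y(P) = 28 (gradient nonzero, so P is smooth).
Step 3: tangent line at P: -12·(x − 1) + 28·(y − 2) = 0.
Expanding: -12*x + 28*y - 44 = 0.


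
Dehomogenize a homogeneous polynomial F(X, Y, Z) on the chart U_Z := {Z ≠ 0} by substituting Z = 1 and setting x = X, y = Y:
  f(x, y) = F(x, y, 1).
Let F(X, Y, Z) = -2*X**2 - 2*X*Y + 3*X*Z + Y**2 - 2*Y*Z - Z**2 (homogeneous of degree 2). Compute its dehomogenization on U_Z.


f(x, y) = -2*x**2 - 2*x*y + 3*x + y**2 - 2*y - 1

On U_Z we set Z = 1. Each monomial c·X^i·Y^j·Z^k in F becomes c·x^i·y^j·1^k = c·x^i·y^j.
Substituting Z = 1: F(X, Y, 1) = -2*x**2 - 2*x*y + 3*x + y**2 - 2*y - 1.
Note: deg(f) ≤ deg(F) = 2; strict inequality happens when F is divisible by Z (lost terms).


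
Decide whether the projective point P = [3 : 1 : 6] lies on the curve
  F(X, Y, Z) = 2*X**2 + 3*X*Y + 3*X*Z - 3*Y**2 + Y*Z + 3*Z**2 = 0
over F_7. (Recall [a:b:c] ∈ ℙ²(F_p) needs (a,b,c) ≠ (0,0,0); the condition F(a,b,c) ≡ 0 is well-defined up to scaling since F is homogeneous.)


F(3,1,6) ≡ 3 (mod 7); P is NOT on the curve.

Evaluate F(3, 1, 6) term-by-term (mod 7).
  2*X**2 ↦ 2·9·1·1 = 18
  3*X*Y ↦ 3·3·1·1 = 9
  3*X*Z ↦ 3·3·1·6 = 54
  -3*Y**2 ↦ -3·1·1·1 = -3
  Y*Z ↦ 1·1·1·6 = 6
  3*Z**2 ↦ 3·1·1·36 = 108
Sum: F(3, 1, 6) = (18) + (9) + (54) + (-3) + (6) + (108) = 192.
Reducing mod 7: 192 ≡ 3 (mod 7).
Since F(a, b, c) ≡ 3 ≠ 0 (mod 7), P does NOT lie on the curve.


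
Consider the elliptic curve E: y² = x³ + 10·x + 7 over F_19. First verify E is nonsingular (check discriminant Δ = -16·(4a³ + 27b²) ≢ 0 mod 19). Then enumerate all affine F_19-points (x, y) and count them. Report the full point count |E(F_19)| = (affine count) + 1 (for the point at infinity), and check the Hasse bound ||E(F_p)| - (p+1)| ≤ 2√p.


Affine points = {(0, 8), (0, 11), (2, 4), (2, 15), (3, 8), (3, 11), (4, 4), (4, 15), (5, 7), (5, 12), (6, 6), (6, 13), (9, 3), (9, 16), (10, 9), (10, 10), (11, 2), (11, 17), (13, 4), (13, 15), (15, 6), (15, 13), (16, 8), (16, 11), (17, 6), (17, 13)}; affine count = 26; |E(F_19)| = 27.

Discriminant check: Δ ∝ 4a³ + 27b² = 4·10³ + 27·7² = 4·1000 + 27·49 ≡ 3 (mod 19). Nonzero ⇒ E is nonsingular.
For each x ∈ F_19, compute rhs = x³ + 10·x + 7 mod 19, then count y ∈ F_19 with y² ≡ rhs.
  x = 0: rhs = 7, matching y values: 8, 11 (2 points).
  x = 1: rhs = 18, matching y values: none (0 points).
  x = 2: rhs = 16, matching y values: 4, 15 (2 points).
  x = 3: rhs = 7, matching y values: 8, 11 (2 points).
  x = 4: rhs = 16, matching y values: 4, 15 (2 points).
  x = 5: rhs = 11, matching y values: 7, 12 (2 points).
  x = 6: rhs = 17, matching y values: 6, 13 (2 points).
  x = 7: rhs = 2, matching y values: none (0 points).
  x = 8: rhs = 10, matching y values: none (0 points).
  x = 9: rhs = 9, matching y values: 3, 16 (2 points).
  x = 10: rhs = 5, matching y values: 9, 10 (2 points).
  x = 11: rhs = 4, matching y values: 2, 17 (2 points).
  x = 12: rhs = 12, matching y values: none (0 points).
  x = 13: rhs = 16, matching y values: 4, 15 (2 points).
  x = 14: rhs = 3, matching y values: none (0 points).
  x = 15: rhs = 17, matching y values: 6, 13 (2 points).
  x = 16: rhs = 7, matching y values: 8, 11 (2 points).
  x = 17: rhs = 17, matching y values: 6, 13 (2 points).
  x = 18: rhs = 15, matching y values: none (0 points).
Total affine count: 26.
Full point count |E(F_19)| = 26 + 1 = 27.
Hasse bound: |27 − (19+1)| = |7| = 7 ≤ 2√19 ≈ 8.7178 ✓.
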